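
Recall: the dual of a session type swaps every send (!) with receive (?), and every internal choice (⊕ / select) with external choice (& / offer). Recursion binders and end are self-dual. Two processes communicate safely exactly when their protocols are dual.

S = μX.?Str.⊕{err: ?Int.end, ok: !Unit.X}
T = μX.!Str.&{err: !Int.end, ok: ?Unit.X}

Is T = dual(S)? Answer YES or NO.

YES

μX ‖ μX  ok (binder kept)
  ?Str ‖ !Str  ok
    ⊕{err,ok} ‖ &{err,ok}  ok labels match
      • err:
        ?Int ‖ !Int  ok
          end ‖ end  ok
      • ok:
        !Unit ‖ ?Unit  ok
          X ‖ X  ok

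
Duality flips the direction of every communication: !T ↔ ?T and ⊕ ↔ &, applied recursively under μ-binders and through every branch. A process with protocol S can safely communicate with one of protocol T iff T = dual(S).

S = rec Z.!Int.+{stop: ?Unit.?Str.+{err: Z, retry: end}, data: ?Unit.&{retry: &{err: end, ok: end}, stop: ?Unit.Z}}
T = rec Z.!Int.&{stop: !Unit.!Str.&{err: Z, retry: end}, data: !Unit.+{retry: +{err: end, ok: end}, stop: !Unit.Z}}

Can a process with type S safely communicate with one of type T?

rec Z vs rec Z  ok (rec unchanged)
  !Int vs !Int  ✗ same direction on both sides — not dual

NO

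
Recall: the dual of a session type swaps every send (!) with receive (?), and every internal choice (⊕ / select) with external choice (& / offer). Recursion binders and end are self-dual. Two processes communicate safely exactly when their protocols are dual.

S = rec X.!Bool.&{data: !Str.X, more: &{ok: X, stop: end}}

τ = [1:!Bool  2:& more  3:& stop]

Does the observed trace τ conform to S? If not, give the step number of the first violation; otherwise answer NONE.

[1] !Bool  match  residual = &{data: !Str.rec X.…, more: &{ok: rec X.…, stop: end}}
[2] & more  match  residual = &{ok: rec X.…, stop: end}
[3] & stop  match  residual = end
all 3 steps conform

NONE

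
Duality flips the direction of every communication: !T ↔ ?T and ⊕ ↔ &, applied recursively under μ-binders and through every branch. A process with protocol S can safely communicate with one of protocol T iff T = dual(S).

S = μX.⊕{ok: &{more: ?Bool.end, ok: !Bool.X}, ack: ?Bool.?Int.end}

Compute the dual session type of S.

μX → μX  (rec unchanged)
  ⊕{ok,ack} → &{ok,ack}  (⊕→&)
    [ok]
      &{more,ok} → ⊕{more,ok}  (external→internal)
        [more]
          ?Bool → !Bool
            end ↦ end
        [ok]
          !Bool → ?Bool
            X ↦ X
    [ack]
      ?Bool → !Bool
        ?Int → !Int
          end ↦ end

μX.&{ok: ⊕{more: !Bool.end, ok: ?Bool.X}, ack: !Bool.!Int.end}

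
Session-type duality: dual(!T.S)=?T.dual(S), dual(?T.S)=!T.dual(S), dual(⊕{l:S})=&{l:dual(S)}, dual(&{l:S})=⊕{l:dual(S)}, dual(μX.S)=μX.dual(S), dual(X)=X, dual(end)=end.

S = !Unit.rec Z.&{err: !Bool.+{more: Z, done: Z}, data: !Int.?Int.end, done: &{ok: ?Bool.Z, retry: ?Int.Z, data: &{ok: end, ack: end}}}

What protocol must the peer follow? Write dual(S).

?Unit.rec Z.+{err: ?Bool.&{more: Z, done: Z}, data: ?Int.!Int.end, done: +{ok: !Bool.Z, retry: !Int.Z, data: +{ok: end, ack: end}}}

!Unit → ?Unit
  rec Z → rec Z  (μ self-dual)
    &{err,data,done} → +{err,data,done}  (external→internal)
      • err:
        !Bool → ?Bool
          +{more,done} → &{more,done}  (select→offer)
            • more:
              Z ↦ Z
            • done:
              Z ↦ Z
      • data:
        !Int → ?Int
          ?Int → !Int
            end ↦ end
      • done:
        &{ok,retry,data} → +{ok,retry,data}  (external→internal)
          • ok:
            ?Bool → !Bool
              Z ↦ Z
          • retry:
            ?Int → !Int
              Z ↦ Z
          • data:
            &{ok,ack} → +{ok,ack}  (external→internal)
              • ok:
                end ↦ end
              • ack:
                end ↦ end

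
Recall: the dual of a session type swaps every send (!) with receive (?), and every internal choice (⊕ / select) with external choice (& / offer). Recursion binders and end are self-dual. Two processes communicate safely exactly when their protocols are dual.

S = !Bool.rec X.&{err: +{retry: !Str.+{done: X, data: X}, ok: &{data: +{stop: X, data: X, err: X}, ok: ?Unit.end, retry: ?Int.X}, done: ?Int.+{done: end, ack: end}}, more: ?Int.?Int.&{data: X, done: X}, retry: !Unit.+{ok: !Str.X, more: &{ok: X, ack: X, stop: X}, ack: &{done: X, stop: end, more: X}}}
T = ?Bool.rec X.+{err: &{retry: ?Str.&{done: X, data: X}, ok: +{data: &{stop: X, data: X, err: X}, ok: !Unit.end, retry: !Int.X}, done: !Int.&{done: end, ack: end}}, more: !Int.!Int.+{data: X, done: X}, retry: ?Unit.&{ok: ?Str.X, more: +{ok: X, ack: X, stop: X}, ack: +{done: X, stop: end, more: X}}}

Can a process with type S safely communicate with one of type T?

!Bool | ?Bool  ✓
  rec X | rec X  ✓ (μ self-dual)
    &{err,more,retry} | +{err,more,retry}  ✓ label sets agree
      [err]
        +{retry,ok,done} | &{retry,ok,done}  ✓ label sets agree
          [retry]
            !Str | ?Str  ✓
              +{done,data} | &{done,data}  ✓ label sets agree
                [done]
                  X | X  ✓
                [data]
                  X | X  ✓
          [ok]
            &{data,ok,retry} | +{data,ok,retry}  ✓ label sets agree
              [data]
                +{stop,data,err} | &{stop,data,err}  ✓ label sets agree
                  [stop]
                    X | X  ✓
                  [data]
                    X | X  ✓
                  [err]
                    X | X  ✓
              [ok]
                ?Unit | !Unit  ✓
                  end | end  ✓
              [retry]
                ?Int | !Int  ✓
                  X | X  ✓
          [done]
            ?Int | !Int  ✓
              +{done,ack} | &{done,ack}  ✓ label sets agree
                [done]
                  end | end  ✓
                [ack]
                  end | end  ✓
      [more]
        ?Int | !Int  ✓
          ?Int | !Int  ✓
            &{data,done} | +{data,done}  ✓ label sets agree
              [data]
                X | X  ✓
              [done]
                X | X  ✓
      [retry]
        !Unit | ?Unit  ✓
          +{ok,more,ack} | &{ok,more,ack}  ✓ label sets agree
            [ok]
              !Str | ?Str  ✓
                X | X  ✓
            [more]
              &{ok,ack,stop} | +{ok,ack,stop}  ✓ label sets agree
                [ok]
                  X | X  ✓
                [ack]
                  X | X  ✓
                [stop]
                  X | X  ✓
            [ack]
              &{done,stop,more} | +{done,stop,more}  ✓ label sets agree
                [done]
                  X | X  ✓
                [stop]
                  end | end  ✓
                [more]
                  X | X  ✓

YES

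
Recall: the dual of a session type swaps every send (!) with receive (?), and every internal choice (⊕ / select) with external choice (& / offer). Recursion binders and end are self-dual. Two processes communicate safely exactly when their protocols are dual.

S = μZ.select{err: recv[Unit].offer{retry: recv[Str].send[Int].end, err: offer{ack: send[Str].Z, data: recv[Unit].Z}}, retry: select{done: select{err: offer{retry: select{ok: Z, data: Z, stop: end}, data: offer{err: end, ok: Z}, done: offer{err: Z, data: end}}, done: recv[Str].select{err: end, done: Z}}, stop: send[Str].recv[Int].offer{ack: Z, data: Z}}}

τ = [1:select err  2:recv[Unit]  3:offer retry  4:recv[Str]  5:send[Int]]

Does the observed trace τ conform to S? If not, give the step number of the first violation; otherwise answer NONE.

NONE

step 1: select err  match  now at recv[Unit].offer{retry: recv[Str].send[Int].end, err: offer{ack: send[Str].μZ.…, data: recv[Unit].μZ.…}}
step 2: recv[Unit]  match  now at offer{retry: recv[Str].send[Int].end, err: offer{ack: send[Str].μZ.…, data: recv[Unit].μZ.…}}
step 3: offer retry  match  now at recv[Str].send[Int].end
step 4: recv[Str]  match  now at send[Int].end
step 5: send[Int]  match  now at end
all 5 steps conform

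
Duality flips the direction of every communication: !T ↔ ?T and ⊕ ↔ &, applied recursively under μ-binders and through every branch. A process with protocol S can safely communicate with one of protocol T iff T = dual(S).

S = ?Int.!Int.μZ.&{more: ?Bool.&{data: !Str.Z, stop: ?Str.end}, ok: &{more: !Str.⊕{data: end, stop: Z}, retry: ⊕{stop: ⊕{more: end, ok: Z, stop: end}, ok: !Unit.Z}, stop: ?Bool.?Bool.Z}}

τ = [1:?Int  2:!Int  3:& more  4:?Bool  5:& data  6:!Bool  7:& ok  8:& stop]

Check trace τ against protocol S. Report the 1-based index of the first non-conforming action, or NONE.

6

@1 ?Int  ok  cont: !Int.μZ.…
@2 !Int  ok  cont: μZ.…
@3 & more  ok  cont: ?Bool.&{data: !Str.μZ.…, stop: ?Str.end}
@4 ?Bool  ok  cont: &{data: !Str.μZ.…, stop: ?Str.end}
@5 & data  ok  cont: !Str.μZ.…
@6 got !Bool, protocol expects !Str  ✗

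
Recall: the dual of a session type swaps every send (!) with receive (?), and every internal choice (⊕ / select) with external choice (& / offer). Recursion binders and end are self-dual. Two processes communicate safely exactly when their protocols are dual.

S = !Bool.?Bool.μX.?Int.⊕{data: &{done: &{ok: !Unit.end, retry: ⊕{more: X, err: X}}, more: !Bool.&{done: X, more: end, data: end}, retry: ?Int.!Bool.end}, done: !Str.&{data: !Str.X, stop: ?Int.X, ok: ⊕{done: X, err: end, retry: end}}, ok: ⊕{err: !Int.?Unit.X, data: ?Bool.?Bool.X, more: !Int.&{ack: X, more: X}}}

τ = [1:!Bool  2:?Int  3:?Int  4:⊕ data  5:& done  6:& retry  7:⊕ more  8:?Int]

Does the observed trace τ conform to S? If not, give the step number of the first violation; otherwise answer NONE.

2

@1 !Bool  ok  now at ?Bool.μX.…
@2 got ?Int, protocol expects ?Bool  ✗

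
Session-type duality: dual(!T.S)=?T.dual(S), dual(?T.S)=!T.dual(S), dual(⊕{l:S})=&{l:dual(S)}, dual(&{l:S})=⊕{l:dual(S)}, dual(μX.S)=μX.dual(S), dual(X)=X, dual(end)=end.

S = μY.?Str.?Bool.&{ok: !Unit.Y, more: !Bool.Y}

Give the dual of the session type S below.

μY = μY  (rec unchanged)
  ?Str = !Str
    ?Bool = !Bool
      &{ok,more} = ⊕{ok,more}  (&→⊕)
        [ok]
          !Unit = ?Unit
            Y ↦ Y
        [more]
          !Bool = ?Bool
            Y ↦ Y

μY.!Str.!Bool.⊕{ok: ?Unit.Y, more: ?Bool.Y}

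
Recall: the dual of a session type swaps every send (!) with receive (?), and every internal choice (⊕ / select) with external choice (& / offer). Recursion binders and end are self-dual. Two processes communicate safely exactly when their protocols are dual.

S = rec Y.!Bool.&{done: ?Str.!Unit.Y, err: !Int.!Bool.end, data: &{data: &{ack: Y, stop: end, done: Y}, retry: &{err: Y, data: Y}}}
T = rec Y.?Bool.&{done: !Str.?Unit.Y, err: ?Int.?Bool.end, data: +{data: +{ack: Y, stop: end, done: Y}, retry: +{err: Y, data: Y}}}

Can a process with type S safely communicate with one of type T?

NO

rec Y ‖ rec Y  ok (μ self-dual)
  !Bool ‖ ?Bool  ok
    &{done,err,data} ‖ &{done,err,data}  ✗ choice polarity not flipped — not dual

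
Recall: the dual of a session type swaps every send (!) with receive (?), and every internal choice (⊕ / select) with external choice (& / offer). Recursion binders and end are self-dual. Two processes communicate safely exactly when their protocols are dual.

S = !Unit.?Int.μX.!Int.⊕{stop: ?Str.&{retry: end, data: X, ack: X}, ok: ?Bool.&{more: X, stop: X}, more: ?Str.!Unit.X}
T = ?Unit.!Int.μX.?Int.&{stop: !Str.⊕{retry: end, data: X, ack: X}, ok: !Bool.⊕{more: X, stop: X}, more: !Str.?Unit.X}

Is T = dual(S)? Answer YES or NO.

YES

!Unit vs ?Unit  ok
  ?Int vs !Int  ok
    μX vs μX  ok (μ self-dual)
      !Int vs ?Int  ok
        ⊕{stop,ok,more} vs &{stop,ok,more}  ok label sets agree
          case stop:
            ?Str vs !Str  ok
              &{retry,data,ack} vs ⊕{retry,data,ack}  ok label sets agree
                case retry:
                  end vs end  ok
                case data:
                  X vs X  ok
                case ack:
                  X vs X  ok
          case ok:
            ?Bool vs !Bool  ok
              &{more,stop} vs ⊕{more,stop}  ok label sets agree
                case more:
                  X vs X  ok
                case stop:
                  X vs X  ok
          case more:
            ?Str vs !Str  ok
              !Unit vs ?Unit  ok
                X vs X  ok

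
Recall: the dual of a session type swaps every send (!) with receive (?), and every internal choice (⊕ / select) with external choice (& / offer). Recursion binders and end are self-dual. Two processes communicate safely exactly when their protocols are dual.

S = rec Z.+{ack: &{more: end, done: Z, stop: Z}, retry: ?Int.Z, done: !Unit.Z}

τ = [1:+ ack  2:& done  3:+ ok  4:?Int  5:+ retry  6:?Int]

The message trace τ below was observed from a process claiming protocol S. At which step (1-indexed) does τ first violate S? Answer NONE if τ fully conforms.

step 1: + ack  ✓  state: &{more: end, done: rec Z.…, stop: rec Z.…}
step 2: & done  ✓  state: rec Z.…
step 3: got + ok, protocol expects + ack or + retry or + done  ✗

3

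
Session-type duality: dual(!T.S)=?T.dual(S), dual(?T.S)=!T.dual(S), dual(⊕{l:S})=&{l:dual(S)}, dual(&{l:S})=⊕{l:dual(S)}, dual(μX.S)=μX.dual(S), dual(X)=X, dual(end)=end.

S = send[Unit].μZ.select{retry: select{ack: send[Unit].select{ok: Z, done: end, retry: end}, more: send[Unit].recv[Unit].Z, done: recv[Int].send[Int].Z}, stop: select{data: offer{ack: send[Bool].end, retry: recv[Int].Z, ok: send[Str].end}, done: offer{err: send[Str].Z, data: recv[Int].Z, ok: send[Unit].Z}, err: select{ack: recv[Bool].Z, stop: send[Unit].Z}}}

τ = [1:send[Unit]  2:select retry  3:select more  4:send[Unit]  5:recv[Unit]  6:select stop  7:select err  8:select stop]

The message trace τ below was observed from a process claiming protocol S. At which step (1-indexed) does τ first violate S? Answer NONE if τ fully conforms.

@1 send[Unit]  match  cont: μZ.…
@2 select retry  match  cont: select{ack: send[Unit].select{ok: μZ.…, done: end, retry: end}, more: send[Unit].recv[Unit].μZ.…, done: recv[Int].send[Int].μZ.…}
@3 select more  match  cont: send[Unit].recv[Unit].μZ.…
@4 send[Unit]  match  cont: recv[Unit].μZ.…
@5 recv[Unit]  match  cont: μZ.…
@6 select stop  match  cont: select{data: offer{ack: send[Bool].end, retry: recv[Int].μZ.…, ok: send[Str].end}, done: offer{err: send[Str].μZ.…, data: recv[Int].μZ.…, ok: send[Unit].μZ.…}, err: select{ack: recv[Bool].μZ.…, stop: send[Unit].μZ.…}}
@7 select err  match  cont: select{ack: recv[Bool].μZ.…, stop: send[Unit].μZ.…}
@8 select stop  match  cont: send[Unit].μZ.…
all 8 steps conform

NONE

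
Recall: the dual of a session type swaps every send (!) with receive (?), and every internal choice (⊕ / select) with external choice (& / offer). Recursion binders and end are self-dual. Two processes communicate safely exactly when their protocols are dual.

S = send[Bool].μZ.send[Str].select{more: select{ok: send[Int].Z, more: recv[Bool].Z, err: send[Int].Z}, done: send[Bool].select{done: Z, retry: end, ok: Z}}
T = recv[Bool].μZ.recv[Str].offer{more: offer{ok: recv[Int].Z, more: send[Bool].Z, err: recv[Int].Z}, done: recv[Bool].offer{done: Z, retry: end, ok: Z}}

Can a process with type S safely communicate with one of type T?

YES

send[Bool] | recv[Bool]  ✓
  μZ | μZ  ✓ (rec unchanged)
    send[Str] | recv[Str]  ✓
      select{more,done} | offer{more,done}  ✓ same labels
        [more]
          select{ok,more,err} | offer{ok,more,err}  ✓ same labels
            [ok]
              send[Int] | recv[Int]  ✓
                Z | Z  ✓
            [more]
              recv[Bool] | send[Bool]  ✓
                Z | Z  ✓
            [err]
              send[Int] | recv[Int]  ✓
                Z | Z  ✓
        [done]
          send[Bool] | recv[Bool]  ✓
            select{done,retry,ok} | offer{done,retry,ok}  ✓ same labels
              [done]
                Z | Z  ✓
              [retry]
                end | end  ✓
              [ok]
                Z | Z  ✓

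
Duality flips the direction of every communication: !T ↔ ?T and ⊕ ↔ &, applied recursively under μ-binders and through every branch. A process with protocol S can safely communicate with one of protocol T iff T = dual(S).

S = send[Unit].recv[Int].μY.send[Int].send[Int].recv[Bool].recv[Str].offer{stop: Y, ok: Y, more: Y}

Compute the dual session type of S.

recv[Unit].send[Int].μY.recv[Int].recv[Int].send[Bool].send[Str].select{stop: Y, ok: Y, more: Y}

send[Unit] = recv[Unit]
  recv[Int] = send[Int]
    μY = μY  (rec unchanged)
      send[Int] = recv[Int]
        send[Int] = recv[Int]
          recv[Bool] = send[Bool]
            recv[Str] = send[Str]
              offer{stop,ok,more} = select{stop,ok,more}  (external→internal)
                [stop]
                  Y ↦ Y
                [ok]
                  Y ↦ Y
                [more]
                  Y ↦ Y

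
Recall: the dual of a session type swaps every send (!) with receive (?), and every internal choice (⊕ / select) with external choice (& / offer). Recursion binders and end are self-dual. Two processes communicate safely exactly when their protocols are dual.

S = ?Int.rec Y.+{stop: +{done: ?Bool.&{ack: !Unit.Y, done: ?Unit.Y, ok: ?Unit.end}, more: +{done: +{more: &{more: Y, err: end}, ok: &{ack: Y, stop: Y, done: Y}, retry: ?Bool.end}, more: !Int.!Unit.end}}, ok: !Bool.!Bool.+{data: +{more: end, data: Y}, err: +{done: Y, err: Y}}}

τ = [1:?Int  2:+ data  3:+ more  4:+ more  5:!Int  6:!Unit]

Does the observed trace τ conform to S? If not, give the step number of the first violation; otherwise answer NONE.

@1 ?Int  ✓  now at rec Y.…
@2 got + data, protocol expects + stop or + ok  ✗

2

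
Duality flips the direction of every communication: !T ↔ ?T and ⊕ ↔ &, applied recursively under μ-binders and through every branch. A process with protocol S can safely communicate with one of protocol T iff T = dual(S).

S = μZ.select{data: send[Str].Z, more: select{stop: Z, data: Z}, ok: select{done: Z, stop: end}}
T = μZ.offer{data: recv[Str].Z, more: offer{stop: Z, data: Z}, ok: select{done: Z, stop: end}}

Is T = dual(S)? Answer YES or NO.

μZ ‖ μZ  match (μ self-dual)
  select{data,more,ok} ‖ offer{data,more,ok}  match same labels
    • data:
      send[Str] ‖ recv[Str]  match
        Z ‖ Z  match
    • more:
      select{stop,data} ‖ offer{stop,data}  match same labels
        • stop:
          Z ‖ Z  match
        • data:
          Z ‖ Z  match
    • ok:
      select{done,stop} ‖ select{done,stop}  ✗ choice polarity not flipped — not dual

NO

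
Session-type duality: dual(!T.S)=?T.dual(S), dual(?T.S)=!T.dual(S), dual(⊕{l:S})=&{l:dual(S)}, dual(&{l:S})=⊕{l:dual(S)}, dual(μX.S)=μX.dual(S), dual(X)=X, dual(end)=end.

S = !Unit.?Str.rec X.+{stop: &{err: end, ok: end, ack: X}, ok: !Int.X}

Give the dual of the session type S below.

!Unit → ?Unit
  ?Str → !Str
    rec X → rec X  (binder kept)
      +{stop,ok} → &{stop,ok}  (internal→external)
        [stop]
          &{err,ok,ack} → +{err,ok,ack}  (offer→select)
            [err]
              dual(end) = end
            [ok]
              dual(end) = end
            [ack]
              dual(X) = X
        [ok]
          !Int → ?Int
            dual(X) = X

?Unit.!Str.rec X.&{stop: +{err: end, ok: end, ack: X}, ok: ?Int.X}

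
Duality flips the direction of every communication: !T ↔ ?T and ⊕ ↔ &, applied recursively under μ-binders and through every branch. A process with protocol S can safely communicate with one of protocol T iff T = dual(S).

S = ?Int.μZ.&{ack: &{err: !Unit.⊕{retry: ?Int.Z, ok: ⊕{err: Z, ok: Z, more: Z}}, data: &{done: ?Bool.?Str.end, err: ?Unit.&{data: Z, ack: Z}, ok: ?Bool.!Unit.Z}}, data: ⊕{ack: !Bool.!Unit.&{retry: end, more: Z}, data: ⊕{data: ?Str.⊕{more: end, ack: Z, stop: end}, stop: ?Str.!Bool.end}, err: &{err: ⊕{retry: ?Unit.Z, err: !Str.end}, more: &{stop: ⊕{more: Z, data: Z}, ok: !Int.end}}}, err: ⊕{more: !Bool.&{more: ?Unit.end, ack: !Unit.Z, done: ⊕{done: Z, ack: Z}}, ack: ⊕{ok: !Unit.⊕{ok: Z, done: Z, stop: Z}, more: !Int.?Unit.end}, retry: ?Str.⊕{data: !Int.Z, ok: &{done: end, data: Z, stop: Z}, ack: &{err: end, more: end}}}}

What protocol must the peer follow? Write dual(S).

?Int = !Int
  μZ = μZ  (rec unchanged)
    &{ack,data,err} = ⊕{ack,data,err}  (&→⊕)
      [ack]
        &{err,data} = ⊕{err,data}  (&→⊕)
          [err]
            !Unit = ?Unit
              ⊕{retry,ok} = &{retry,ok}  (internal→external)
                [retry]
                  ?Int = !Int
                    Z self-dual
                [ok]
                  ⊕{err,ok,more} = &{err,ok,more}  (internal→external)
                    [err]
                      Z self-dual
                    [ok]
                      Z self-dual
                    [more]
                      Z self-dual
          [data]
            &{done,err,ok} = ⊕{done,err,ok}  (&→⊕)
              [done]
                ?Bool = !Bool
                  ?Str = !Str
                    end self-dual
              [err]
                ?Unit = !Unit
                  &{data,ack} = ⊕{data,ack}  (&→⊕)
                    [data]
                      Z self-dual
                    [ack]
                      Z self-dual
              [ok]
                ?Bool = !Bool
                  !Unit = ?Unit
                    Z self-dual
      [data]
        ⊕{ack,data,err} = &{ack,data,err}  (internal→external)
          [ack]
            !Bool = ?Bool
              !Unit = ?Unit
                &{retry,more} = ⊕{retry,more}  (&→⊕)
                  [retry]
                    end self-dual
                  [more]
                    Z self-dual
          [data]
            ⊕{data,stop} = &{data,stop}  (internal→external)
              [data]
                ?Str = !Str
                  ⊕{more,ack,stop} = &{more,ack,stop}  (internal→external)
                    [more]
                      end self-dual
                    [ack]
                      Z self-dual
                    [stop]
                      end self-dual
              [stop]
                ?Str = !Str
                  !Bool = ?Bool
                    end self-dual
          [err]
            &{err,more} = ⊕{err,more}  (&→⊕)
              [err]
                ⊕{retry,err} = &{retry,err}  (internal→external)
                  [retry]
                    ?Unit = !Unit
                      Z self-dual
                  [err]
                    !Str = ?Str
                      end self-dual
              [more]
                &{stop,ok} = ⊕{stop,ok}  (&→⊕)
                  [stop]
                    ⊕{more,data} = &{more,data}  (internal→external)
                      [more]
                        Z self-dual
                      [data]
                        Z self-dual
                  [ok]
                    !Int = ?Int
                      end self-dual
      [err]
        ⊕{more,ack,retry} = &{more,ack,retry}  (internal→external)
          [more]
            !Bool = ?Bool
              &{more,ack,done} = ⊕{more,ack,done}  (&→⊕)
                [more]
                  ?Unit = !Unit
                    end self-dual
                [ack]
                  !Unit = ?Unit
                    Z self-dual
                [done]
                  ⊕{done,ack} = &{done,ack}  (internal→external)
                    [done]
                      Z self-dual
                    [ack]
                      Z self-dual
          [ack]
            ⊕{ok,more} = &{ok,more}  (internal→external)
              [ok]
                !Unit = ?Unit
                  ⊕{ok,done,stop} = &{ok,done,stop}  (internal→external)
                    [ok]
                      Z self-dual
                    [done]
                      Z self-dual
                    [stop]
                      Z self-dual
              [more]
                !Int = ?Int
                  ?Unit = !Unit
                    end self-dual
          [retry]
            ?Str = !Str
              ⊕{data,ok,ack} = &{data,ok,ack}  (internal→external)
                [data]
                  !Int = ?Int
                    Z self-dual
                [ok]
                  &{done,data,stop} = ⊕{done,data,stop}  (&→⊕)
                    [done]
                      end self-dual
                    [data]
                      Z self-dual
                    [stop]
                      Z self-dual
                [ack]
                  &{err,more} = ⊕{err,more}  (&→⊕)
                    [err]
                      end self-dual
                    [more]
                      end self-dual

!Int.μZ.⊕{ack: ⊕{err: ?Unit.&{retry: !Int.Z, ok: &{err: Z, ok: Z, more: Z}}, data: ⊕{done: !Bool.!Str.end, err: !Unit.⊕{data: Z, ack: Z}, ok: !Bool.?Unit.Z}}, data: &{ack: ?Bool.?Unit.⊕{retry: end, more: Z}, data: &{data: !Str.&{more: end, ack: Z, stop: end}, stop: !Str.?Bool.end}, err: ⊕{err: &{retry: !Unit.Z, err: ?Str.end}, more: ⊕{stop: &{more: Z, data: Z}, ok: ?Int.end}}}, err: &{more: ?Bool.⊕{more: !Unit.end, ack: ?Unit.Z, done: &{done: Z, ack: Z}}, ack: &{ok: ?Unit.&{ok: Z, done: Z, stop: Z}, more: ?Int.!Unit.end}, retry: !Str.&{data: ?Int.Z, ok: ⊕{done: end, data: Z, stop: Z}, ack: ⊕{err: end, more: end}}}}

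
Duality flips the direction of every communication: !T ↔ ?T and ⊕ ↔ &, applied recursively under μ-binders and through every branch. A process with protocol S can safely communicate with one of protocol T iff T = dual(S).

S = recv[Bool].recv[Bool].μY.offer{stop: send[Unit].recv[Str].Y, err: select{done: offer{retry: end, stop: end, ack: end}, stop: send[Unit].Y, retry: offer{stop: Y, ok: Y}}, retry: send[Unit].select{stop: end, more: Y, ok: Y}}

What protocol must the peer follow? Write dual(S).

recv[Bool] ↦ send[Bool]
  recv[Bool] ↦ send[Bool]
    μY ↦ μY  (rec unchanged)
      offer{stop,err,retry} ↦ select{stop,err,retry}  (external→internal)
        [stop]
          send[Unit] ↦ recv[Unit]
            recv[Str] ↦ send[Str]
              dual(Y) = Y
        [err]
          select{done,stop,retry} ↦ offer{done,stop,retry}  (⊕→&)
            [done]
              offer{retry,stop,ack} ↦ select{retry,stop,ack}  (external→internal)
                [retry]
                  dual(end) = end
                [stop]
                  dual(end) = end
                [ack]
                  dual(end) = end
            [stop]
              send[Unit] ↦ recv[Unit]
                dual(Y) = Y
            [retry]
              offer{stop,ok} ↦ select{stop,ok}  (external→internal)
                [stop]
                  dual(Y) = Y
                [ok]
                  dual(Y) = Y
        [retry]
          send[Unit] ↦ recv[Unit]
            select{stop,more,ok} ↦ offer{stop,more,ok}  (⊕→&)
              [stop]
                dual(end) = end
              [more]
                dual(Y) = Y
              [ok]
                dual(Y) = Y

send[Bool].send[Bool].μY.select{stop: recv[Unit].send[Str].Y, err: offer{done: select{retry: end, stop: end, ack: end}, stop: recv[Unit].Y, retry: select{stop: Y, ok: Y}}, retry: recv[Unit].offer{stop: end, more: Y, ok: Y}}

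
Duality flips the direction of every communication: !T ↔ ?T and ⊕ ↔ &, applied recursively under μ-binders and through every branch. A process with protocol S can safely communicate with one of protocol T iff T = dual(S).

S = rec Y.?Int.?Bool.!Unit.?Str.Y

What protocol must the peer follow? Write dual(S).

rec Y.!Int.!Bool.?Unit.!Str.Y

rec Y → rec Y  (rec unchanged)
  ?Int → !Int
    ?Bool → !Bool
      !Unit → ?Unit
        ?Str → !Str
          Y ↦ Y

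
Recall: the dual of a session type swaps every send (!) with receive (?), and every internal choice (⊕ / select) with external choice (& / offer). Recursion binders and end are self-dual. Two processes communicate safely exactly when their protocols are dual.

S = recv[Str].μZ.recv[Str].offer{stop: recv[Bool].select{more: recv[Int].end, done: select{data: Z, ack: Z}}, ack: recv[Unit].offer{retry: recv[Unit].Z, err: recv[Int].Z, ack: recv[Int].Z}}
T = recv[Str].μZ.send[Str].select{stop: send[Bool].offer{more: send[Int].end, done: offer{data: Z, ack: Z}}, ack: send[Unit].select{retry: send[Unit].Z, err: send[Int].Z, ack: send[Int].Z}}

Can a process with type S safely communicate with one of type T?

NO

recv[Str] | recv[Str]  ✗ same direction on both sides — not dual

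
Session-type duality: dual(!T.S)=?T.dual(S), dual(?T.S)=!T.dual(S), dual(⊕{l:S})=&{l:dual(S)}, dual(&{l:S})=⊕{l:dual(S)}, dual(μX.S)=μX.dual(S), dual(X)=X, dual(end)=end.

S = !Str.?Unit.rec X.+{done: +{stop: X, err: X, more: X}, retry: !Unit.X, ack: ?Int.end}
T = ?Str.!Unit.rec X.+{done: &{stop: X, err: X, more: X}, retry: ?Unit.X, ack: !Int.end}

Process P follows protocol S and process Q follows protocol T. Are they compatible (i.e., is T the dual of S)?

!Str ‖ ?Str  match
  ?Unit ‖ !Unit  match
    rec X ‖ rec X  match (μ self-dual)
      +{done,retry,ack} ‖ +{done,retry,ack}  ✗ choice polarity not flipped — not dual

NO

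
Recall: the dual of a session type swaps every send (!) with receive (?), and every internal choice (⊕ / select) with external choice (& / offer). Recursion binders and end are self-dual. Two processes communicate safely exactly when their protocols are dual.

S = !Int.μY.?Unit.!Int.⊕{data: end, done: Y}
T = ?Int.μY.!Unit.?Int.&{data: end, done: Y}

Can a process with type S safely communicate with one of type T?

YES

!Int vs ?Int  match
  μY vs μY  match (binder kept)
    ?Unit vs !Unit  match
      !Int vs ?Int  match
        ⊕{data,done} vs &{data,done}  match labels match
          [data]
            end vs end  match
          [done]
            Y vs Y  match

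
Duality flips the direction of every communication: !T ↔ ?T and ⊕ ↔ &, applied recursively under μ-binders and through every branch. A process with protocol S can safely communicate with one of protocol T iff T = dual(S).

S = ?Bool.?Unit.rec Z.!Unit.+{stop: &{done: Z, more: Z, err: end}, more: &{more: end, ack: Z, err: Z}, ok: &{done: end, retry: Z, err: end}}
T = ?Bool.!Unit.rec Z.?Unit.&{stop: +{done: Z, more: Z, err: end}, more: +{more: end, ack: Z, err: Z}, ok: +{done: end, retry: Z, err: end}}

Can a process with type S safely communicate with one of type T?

?Bool | ?Bool  ✗ same direction on both sides — not dual

NO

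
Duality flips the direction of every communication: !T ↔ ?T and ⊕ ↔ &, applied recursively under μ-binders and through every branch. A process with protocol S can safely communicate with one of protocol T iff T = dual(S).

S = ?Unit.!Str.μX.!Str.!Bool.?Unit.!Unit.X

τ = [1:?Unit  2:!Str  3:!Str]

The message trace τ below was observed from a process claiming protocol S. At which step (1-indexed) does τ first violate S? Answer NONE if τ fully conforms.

@1 ?Unit  ✓  cont: !Str.μX.…
@2 !Str  ✓  cont: μX.…
@3 !Str  ✓  cont: !Bool.?Unit.!Unit.μX.…
trace exhausted — no violation

NONE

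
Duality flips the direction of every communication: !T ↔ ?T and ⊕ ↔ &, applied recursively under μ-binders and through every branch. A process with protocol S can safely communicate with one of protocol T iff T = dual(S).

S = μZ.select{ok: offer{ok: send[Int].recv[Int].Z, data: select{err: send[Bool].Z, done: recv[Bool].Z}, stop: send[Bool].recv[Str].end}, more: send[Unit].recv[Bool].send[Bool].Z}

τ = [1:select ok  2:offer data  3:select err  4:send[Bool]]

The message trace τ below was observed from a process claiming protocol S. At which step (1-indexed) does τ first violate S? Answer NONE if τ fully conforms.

@1 select ok  match  now at offer{ok: send[Int].recv[Int].μZ.…, data: select{err: send[Bool].μZ.…, done: recv[Bool].μZ.…}, stop: send[Bool].recv[Str].end}
@2 offer data  match  now at select{err: send[Bool].μZ.…, done: recv[Bool].μZ.…}
@3 select err  match  now at send[Bool].μZ.…
@4 send[Bool]  match  now at μZ.…
all 4 steps conform

NONE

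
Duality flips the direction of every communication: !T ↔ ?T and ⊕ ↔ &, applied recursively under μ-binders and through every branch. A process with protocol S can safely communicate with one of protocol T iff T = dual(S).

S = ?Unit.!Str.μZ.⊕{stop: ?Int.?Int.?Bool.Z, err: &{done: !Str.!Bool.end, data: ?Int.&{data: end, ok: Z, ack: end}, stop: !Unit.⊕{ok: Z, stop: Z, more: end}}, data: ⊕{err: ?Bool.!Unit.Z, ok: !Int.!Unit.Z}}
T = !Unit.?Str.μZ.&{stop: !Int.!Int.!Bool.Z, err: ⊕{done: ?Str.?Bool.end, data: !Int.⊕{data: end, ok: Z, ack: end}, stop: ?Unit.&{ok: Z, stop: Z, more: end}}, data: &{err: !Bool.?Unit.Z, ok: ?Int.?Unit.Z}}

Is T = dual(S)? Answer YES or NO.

YES

?Unit | !Unit  ✓
  !Str | ?Str  ✓
    μZ | μZ  ✓ (μ self-dual)
      ⊕{stop,err,data} | &{stop,err,data}  ✓ labels match
        case stop:
          ?Int | !Int  ✓
            ?Int | !Int  ✓
              ?Bool | !Bool  ✓
                Z | Z  ✓
        case err:
          &{done,data,stop} | ⊕{done,data,stop}  ✓ labels match
            case done:
              !Str | ?Str  ✓
                !Bool | ?Bool  ✓
                  end | end  ✓
            case data:
              ?Int | !Int  ✓
                &{data,ok,ack} | ⊕{data,ok,ack}  ✓ labels match
                  case data:
                    end | end  ✓
                  case ok:
                    Z | Z  ✓
                  case ack:
                    end | end  ✓
            case stop:
              !Unit | ?Unit  ✓
                ⊕{ok,stop,more} | &{ok,stop,more}  ✓ labels match
                  case ok:
                    Z | Z  ✓
                  case stop:
                    Z | Z  ✓
                  case more:
                    end | end  ✓
        case data:
          ⊕{err,ok} | &{err,ok}  ✓ labels match
            case err:
              ?Bool | !Bool  ✓
                !Unit | ?Unit  ✓
                  Z | Z  ✓
            case ok:
              !Int | ?Int  ✓
                !Unit | ?Unit  ✓
                  Z | Z  ✓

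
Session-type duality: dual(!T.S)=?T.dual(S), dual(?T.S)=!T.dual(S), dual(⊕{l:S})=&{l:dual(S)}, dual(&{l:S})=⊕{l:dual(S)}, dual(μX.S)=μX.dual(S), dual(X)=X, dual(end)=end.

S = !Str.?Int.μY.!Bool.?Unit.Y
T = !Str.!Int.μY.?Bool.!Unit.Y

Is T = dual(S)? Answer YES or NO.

NO

!Str | !Str  ✗ same direction on both sides — not dual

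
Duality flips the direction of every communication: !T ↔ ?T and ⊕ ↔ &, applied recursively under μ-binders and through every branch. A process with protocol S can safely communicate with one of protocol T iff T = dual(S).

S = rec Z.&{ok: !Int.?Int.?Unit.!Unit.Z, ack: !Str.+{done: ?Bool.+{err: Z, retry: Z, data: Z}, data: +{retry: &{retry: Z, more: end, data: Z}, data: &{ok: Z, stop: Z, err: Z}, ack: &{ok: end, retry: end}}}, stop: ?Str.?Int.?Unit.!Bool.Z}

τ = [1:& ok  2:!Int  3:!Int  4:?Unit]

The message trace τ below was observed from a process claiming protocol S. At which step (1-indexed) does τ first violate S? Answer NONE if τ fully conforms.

[1] & ok  match  state: !Int.?Int.?Unit.!Unit.rec Z.…
[2] !Int  match  state: ?Int.?Unit.!Unit.rec Z.…
[3] got !Int, protocol expects ?Int  ✗

3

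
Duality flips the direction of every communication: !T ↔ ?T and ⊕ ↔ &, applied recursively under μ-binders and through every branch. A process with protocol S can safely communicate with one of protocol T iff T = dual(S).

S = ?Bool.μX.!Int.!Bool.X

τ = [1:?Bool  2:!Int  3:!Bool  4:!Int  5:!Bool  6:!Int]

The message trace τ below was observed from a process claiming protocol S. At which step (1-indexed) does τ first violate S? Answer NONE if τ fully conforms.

[1] ?Bool  ok  now at μX.…
[2] !Int  ok  now at !Bool.μX.…
[3] !Bool  ok  now at μX.…
[4] !Int  ok  now at !Bool.μX.…
[5] !Bool  ok  now at μX.…
[6] !Int  ok  now at !Bool.μX.…
trace exhausted — no violation

NONE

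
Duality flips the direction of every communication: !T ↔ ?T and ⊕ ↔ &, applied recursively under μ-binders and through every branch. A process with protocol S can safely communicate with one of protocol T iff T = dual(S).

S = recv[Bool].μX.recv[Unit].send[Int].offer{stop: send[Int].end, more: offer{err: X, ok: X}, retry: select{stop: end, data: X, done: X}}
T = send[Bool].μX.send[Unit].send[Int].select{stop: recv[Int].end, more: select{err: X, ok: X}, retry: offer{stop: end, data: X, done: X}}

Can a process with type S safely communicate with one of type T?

NO

recv[Bool] | send[Bool]  match
  μX | μX  match (rec unchanged)
    recv[Unit] | send[Unit]  match
      send[Int] | send[Int]  ✗ same direction on both sides — not dual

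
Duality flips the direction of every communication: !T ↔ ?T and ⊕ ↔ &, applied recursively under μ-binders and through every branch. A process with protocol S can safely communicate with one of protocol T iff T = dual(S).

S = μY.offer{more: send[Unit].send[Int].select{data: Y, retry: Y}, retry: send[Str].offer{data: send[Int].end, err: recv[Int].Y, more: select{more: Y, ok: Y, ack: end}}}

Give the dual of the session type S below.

μY = μY  (rec unchanged)
  offer{more,retry} = select{more,retry}  (external→internal)
    • more:
      send[Unit] = recv[Unit]
        send[Int] = recv[Int]
          select{data,retry} = offer{data,retry}  (⊕→&)
            • data:
              Y self-dual
            • retry:
              Y self-dual
    • retry:
      send[Str] = recv[Str]
        offer{data,err,more} = select{data,err,more}  (external→internal)
          • data:
            send[Int] = recv[Int]
              end self-dual
          • err:
            recv[Int] = send[Int]
              Y self-dual
          • more:
            select{more,ok,ack} = offer{more,ok,ack}  (⊕→&)
              • more:
                Y self-dual
              • ok:
                Y self-dual
              • ack:
                end self-dual

μY.select{more: recv[Unit].recv[Int].offer{data: Y, retry: Y}, retry: recv[Str].select{data: recv[Int].end, err: send[Int].Y, more: offer{more: Y, ok: Y, ack: end}}}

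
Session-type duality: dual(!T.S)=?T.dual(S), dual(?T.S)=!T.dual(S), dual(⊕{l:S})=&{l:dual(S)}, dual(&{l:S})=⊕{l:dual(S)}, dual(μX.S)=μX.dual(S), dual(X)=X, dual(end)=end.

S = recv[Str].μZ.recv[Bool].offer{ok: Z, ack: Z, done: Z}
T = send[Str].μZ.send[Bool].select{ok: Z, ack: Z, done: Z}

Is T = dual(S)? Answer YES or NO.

recv[Str] vs send[Str]  ✓
  μZ vs μZ  ✓ (μ self-dual)
    recv[Bool] vs send[Bool]  ✓
      offer{ok,ack,done} vs select{ok,ack,done}  ✓ same labels
        • ok:
          Z vs Z  ✓
        • ack:
          Z vs Z  ✓
        • done:
          Z vs Z  ✓

YES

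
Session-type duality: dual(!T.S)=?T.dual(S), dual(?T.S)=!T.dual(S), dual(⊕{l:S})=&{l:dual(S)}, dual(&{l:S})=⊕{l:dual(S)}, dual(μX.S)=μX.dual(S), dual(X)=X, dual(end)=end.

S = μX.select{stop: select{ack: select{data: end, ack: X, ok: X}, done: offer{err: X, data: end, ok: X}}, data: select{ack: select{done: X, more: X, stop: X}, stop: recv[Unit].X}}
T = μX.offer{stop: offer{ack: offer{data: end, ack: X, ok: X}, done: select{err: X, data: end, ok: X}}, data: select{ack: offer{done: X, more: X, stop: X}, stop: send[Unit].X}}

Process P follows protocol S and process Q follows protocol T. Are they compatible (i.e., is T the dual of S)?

μX ‖ μX  match (binder kept)
  select{stop,data} ‖ offer{stop,data}  match labels match
    case stop:
      select{ack,done} ‖ offer{ack,done}  match labels match
        case ack:
          select{data,ack,ok} ‖ offer{data,ack,ok}  match labels match
            case data:
              end ‖ end  match
            case ack:
              X ‖ X  match
            case ok:
              X ‖ X  match
        case done:
          offer{err,data,ok} ‖ select{err,data,ok}  match labels match
            case err:
              X ‖ X  match
            case data:
              end ‖ end  match
            case ok:
              X ‖ X  match
    case data:
      select{ack,stop} ‖ select{ack,stop}  ✗ choice polarity not flipped — not dual

NO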